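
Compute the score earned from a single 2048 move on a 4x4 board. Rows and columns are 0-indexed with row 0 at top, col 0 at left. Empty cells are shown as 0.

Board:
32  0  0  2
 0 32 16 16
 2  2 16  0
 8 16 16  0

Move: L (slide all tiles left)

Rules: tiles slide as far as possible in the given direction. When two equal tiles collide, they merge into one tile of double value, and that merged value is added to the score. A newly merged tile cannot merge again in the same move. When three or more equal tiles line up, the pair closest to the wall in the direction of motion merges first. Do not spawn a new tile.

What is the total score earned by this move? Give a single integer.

Slide left:
row 0: [32, 0, 0, 2] -> [32, 2, 0, 0]  score +0 (running 0)
row 1: [0, 32, 16, 16] -> [32, 32, 0, 0]  score +32 (running 32)
row 2: [2, 2, 16, 0] -> [4, 16, 0, 0]  score +4 (running 36)
row 3: [8, 16, 16, 0] -> [8, 32, 0, 0]  score +32 (running 68)
Board after move:
32  2  0  0
32 32  0  0
 4 16  0  0
 8 32  0  0

Answer: 68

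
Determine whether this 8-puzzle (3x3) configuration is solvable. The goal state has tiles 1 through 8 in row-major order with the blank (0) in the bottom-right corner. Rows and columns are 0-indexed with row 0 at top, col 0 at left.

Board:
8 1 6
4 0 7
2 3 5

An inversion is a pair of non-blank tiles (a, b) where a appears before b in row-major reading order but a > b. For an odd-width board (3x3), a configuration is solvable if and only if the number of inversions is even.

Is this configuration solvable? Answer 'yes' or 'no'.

Answer: yes

Derivation:
Inversions (pairs i<j in row-major order where tile[i] > tile[j] > 0): 16
16 is even, so the puzzle is solvable.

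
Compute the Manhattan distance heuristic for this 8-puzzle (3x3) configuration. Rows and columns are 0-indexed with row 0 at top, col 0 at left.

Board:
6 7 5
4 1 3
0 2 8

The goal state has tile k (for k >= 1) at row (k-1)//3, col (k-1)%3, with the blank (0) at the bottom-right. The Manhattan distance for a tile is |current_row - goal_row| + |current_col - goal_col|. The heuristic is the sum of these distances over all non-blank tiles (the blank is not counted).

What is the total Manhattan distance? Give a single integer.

Answer: 14

Derivation:
Tile 6: at (0,0), goal (1,2), distance |0-1|+|0-2| = 3
Tile 7: at (0,1), goal (2,0), distance |0-2|+|1-0| = 3
Tile 5: at (0,2), goal (1,1), distance |0-1|+|2-1| = 2
Tile 4: at (1,0), goal (1,0), distance |1-1|+|0-0| = 0
Tile 1: at (1,1), goal (0,0), distance |1-0|+|1-0| = 2
Tile 3: at (1,2), goal (0,2), distance |1-0|+|2-2| = 1
Tile 2: at (2,1), goal (0,1), distance |2-0|+|1-1| = 2
Tile 8: at (2,2), goal (2,1), distance |2-2|+|2-1| = 1
Sum: 3 + 3 + 2 + 0 + 2 + 1 + 2 + 1 = 14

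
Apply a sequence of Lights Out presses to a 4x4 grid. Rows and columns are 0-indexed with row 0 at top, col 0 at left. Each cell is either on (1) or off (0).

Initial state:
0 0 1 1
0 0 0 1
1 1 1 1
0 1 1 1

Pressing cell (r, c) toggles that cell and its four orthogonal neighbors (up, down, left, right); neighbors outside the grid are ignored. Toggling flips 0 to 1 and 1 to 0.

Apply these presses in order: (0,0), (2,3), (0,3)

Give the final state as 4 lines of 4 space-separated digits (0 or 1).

After press 1 at (0,0):
1 1 1 1
1 0 0 1
1 1 1 1
0 1 1 1

After press 2 at (2,3):
1 1 1 1
1 0 0 0
1 1 0 0
0 1 1 0

After press 3 at (0,3):
1 1 0 0
1 0 0 1
1 1 0 0
0 1 1 0

Answer: 1 1 0 0
1 0 0 1
1 1 0 0
0 1 1 0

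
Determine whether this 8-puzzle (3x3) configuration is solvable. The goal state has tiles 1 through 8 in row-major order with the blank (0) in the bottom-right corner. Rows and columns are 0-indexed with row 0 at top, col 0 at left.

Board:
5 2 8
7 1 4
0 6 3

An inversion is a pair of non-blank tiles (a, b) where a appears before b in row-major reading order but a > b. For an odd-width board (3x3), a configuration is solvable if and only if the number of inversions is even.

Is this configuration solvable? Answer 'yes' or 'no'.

Answer: yes

Derivation:
Inversions (pairs i<j in row-major order where tile[i] > tile[j] > 0): 16
16 is even, so the puzzle is solvable.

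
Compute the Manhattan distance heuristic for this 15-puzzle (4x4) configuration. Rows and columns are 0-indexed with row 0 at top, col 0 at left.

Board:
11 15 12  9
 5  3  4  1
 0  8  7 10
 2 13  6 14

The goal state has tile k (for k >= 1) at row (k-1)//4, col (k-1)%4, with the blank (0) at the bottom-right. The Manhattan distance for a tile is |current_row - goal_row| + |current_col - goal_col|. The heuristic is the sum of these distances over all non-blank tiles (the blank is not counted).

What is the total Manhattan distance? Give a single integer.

Tile 11: (0,0)->(2,2) = 4
Tile 15: (0,1)->(3,2) = 4
Tile 12: (0,2)->(2,3) = 3
Tile 9: (0,3)->(2,0) = 5
Tile 5: (1,0)->(1,0) = 0
Tile 3: (1,1)->(0,2) = 2
Tile 4: (1,2)->(0,3) = 2
Tile 1: (1,3)->(0,0) = 4
Tile 8: (2,1)->(1,3) = 3
Tile 7: (2,2)->(1,2) = 1
Tile 10: (2,3)->(2,1) = 2
Tile 2: (3,0)->(0,1) = 4
Tile 13: (3,1)->(3,0) = 1
Tile 6: (3,2)->(1,1) = 3
Tile 14: (3,3)->(3,1) = 2
Sum: 4 + 4 + 3 + 5 + 0 + 2 + 2 + 4 + 3 + 1 + 2 + 4 + 1 + 3 + 2 = 40

Answer: 40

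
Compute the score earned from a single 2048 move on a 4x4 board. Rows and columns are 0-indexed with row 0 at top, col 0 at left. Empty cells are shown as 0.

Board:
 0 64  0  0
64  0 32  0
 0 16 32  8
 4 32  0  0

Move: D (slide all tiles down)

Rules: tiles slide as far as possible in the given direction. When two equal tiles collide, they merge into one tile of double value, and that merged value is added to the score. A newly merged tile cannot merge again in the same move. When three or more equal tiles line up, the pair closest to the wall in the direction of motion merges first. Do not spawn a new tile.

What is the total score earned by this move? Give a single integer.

Slide down:
col 0: [0, 64, 0, 4] -> [0, 0, 64, 4]  score +0 (running 0)
col 1: [64, 0, 16, 32] -> [0, 64, 16, 32]  score +0 (running 0)
col 2: [0, 32, 32, 0] -> [0, 0, 0, 64]  score +64 (running 64)
col 3: [0, 0, 8, 0] -> [0, 0, 0, 8]  score +0 (running 64)
Board after move:
 0  0  0  0
 0 64  0  0
64 16  0  0
 4 32 64  8

Answer: 64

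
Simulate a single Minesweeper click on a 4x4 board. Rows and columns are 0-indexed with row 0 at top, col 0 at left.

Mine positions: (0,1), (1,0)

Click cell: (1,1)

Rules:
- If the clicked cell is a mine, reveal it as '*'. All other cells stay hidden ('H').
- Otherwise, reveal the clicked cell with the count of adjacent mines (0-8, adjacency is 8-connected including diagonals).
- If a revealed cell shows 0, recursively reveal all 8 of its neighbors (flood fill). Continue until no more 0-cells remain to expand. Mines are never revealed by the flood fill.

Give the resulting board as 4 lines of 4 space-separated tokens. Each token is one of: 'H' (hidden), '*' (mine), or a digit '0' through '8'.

H H H H
H 2 H H
H H H H
H H H H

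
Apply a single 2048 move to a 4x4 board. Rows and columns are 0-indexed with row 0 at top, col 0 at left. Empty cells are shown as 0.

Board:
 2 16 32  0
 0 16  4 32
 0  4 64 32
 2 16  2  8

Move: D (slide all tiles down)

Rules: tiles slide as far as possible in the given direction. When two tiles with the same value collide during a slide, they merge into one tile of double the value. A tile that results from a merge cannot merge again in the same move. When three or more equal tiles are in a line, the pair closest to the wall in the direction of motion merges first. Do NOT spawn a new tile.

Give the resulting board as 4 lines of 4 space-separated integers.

Answer:  0  0 32  0
 0 32  4  0
 0  4 64 64
 4 16  2  8

Derivation:
Slide down:
col 0: [2, 0, 0, 2] -> [0, 0, 0, 4]
col 1: [16, 16, 4, 16] -> [0, 32, 4, 16]
col 2: [32, 4, 64, 2] -> [32, 4, 64, 2]
col 3: [0, 32, 32, 8] -> [0, 0, 64, 8]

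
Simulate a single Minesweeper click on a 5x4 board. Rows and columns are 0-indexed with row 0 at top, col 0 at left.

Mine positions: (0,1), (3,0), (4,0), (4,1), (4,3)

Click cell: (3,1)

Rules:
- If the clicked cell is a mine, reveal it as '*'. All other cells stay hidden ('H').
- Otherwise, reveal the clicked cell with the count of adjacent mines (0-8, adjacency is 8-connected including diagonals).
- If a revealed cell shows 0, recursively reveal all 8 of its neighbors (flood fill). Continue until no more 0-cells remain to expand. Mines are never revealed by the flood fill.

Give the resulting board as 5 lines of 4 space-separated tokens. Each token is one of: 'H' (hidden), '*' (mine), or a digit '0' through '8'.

H H H H
H H H H
H H H H
H 3 H H
H H H H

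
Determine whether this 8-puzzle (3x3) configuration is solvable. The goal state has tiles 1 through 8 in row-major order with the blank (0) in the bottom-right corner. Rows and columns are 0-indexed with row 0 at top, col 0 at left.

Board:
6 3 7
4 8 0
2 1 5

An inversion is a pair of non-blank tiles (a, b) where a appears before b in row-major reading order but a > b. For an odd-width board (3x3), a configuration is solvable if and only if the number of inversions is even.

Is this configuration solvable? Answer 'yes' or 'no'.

Inversions (pairs i<j in row-major order where tile[i] > tile[j] > 0): 17
17 is odd, so the puzzle is not solvable.

Answer: no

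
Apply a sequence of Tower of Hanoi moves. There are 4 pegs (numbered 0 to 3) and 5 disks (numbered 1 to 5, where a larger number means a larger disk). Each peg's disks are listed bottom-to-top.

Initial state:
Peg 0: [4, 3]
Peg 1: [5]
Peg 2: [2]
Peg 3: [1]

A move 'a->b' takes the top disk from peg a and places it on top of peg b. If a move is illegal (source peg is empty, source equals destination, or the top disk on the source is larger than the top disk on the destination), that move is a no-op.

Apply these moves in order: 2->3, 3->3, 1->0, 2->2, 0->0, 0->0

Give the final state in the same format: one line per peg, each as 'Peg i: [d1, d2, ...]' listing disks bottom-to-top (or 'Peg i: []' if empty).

After move 1 (2->3):
Peg 0: [4, 3]
Peg 1: [5]
Peg 2: [2]
Peg 3: [1]

After move 2 (3->3):
Peg 0: [4, 3]
Peg 1: [5]
Peg 2: [2]
Peg 3: [1]

After move 3 (1->0):
Peg 0: [4, 3]
Peg 1: [5]
Peg 2: [2]
Peg 3: [1]

After move 4 (2->2):
Peg 0: [4, 3]
Peg 1: [5]
Peg 2: [2]
Peg 3: [1]

After move 5 (0->0):
Peg 0: [4, 3]
Peg 1: [5]
Peg 2: [2]
Peg 3: [1]

After move 6 (0->0):
Peg 0: [4, 3]
Peg 1: [5]
Peg 2: [2]
Peg 3: [1]

Answer: Peg 0: [4, 3]
Peg 1: [5]
Peg 2: [2]
Peg 3: [1]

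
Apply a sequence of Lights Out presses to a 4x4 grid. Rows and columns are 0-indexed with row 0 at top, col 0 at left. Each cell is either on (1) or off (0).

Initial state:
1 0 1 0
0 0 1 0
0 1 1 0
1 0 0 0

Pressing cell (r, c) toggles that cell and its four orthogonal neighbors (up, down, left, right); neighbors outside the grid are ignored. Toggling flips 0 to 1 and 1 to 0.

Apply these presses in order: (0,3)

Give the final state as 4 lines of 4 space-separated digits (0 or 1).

Answer: 1 0 0 1
0 0 1 1
0 1 1 0
1 0 0 0

Derivation:
After press 1 at (0,3):
1 0 0 1
0 0 1 1
0 1 1 0
1 0 0 0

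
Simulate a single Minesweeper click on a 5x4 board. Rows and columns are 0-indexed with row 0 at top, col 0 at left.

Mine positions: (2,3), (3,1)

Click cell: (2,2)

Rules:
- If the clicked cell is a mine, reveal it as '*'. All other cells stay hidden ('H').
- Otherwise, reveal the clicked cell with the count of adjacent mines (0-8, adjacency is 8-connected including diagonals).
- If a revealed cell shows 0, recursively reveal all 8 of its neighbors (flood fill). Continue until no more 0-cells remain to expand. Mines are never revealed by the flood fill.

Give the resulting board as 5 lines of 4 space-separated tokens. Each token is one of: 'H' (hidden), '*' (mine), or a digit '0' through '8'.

H H H H
H H H H
H H 2 H
H H H H
H H H H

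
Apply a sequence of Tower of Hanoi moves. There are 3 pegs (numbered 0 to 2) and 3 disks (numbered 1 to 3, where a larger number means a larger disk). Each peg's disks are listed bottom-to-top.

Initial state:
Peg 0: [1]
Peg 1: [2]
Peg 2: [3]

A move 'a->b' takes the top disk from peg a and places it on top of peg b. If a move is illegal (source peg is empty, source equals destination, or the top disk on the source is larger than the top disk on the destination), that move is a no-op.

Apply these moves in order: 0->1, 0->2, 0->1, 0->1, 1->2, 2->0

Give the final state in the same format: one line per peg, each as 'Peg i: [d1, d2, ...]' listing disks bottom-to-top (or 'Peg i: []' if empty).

Answer: Peg 0: [1]
Peg 1: [2]
Peg 2: [3]

Derivation:
After move 1 (0->1):
Peg 0: []
Peg 1: [2, 1]
Peg 2: [3]

After move 2 (0->2):
Peg 0: []
Peg 1: [2, 1]
Peg 2: [3]

After move 3 (0->1):
Peg 0: []
Peg 1: [2, 1]
Peg 2: [3]

After move 4 (0->1):
Peg 0: []
Peg 1: [2, 1]
Peg 2: [3]

After move 5 (1->2):
Peg 0: []
Peg 1: [2]
Peg 2: [3, 1]

After move 6 (2->0):
Peg 0: [1]
Peg 1: [2]
Peg 2: [3]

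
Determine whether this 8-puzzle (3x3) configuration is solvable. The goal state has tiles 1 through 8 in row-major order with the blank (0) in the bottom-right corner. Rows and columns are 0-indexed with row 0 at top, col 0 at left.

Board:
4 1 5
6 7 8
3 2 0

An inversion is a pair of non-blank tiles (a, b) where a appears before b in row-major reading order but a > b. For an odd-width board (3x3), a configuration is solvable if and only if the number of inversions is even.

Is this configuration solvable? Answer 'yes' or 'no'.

Answer: yes

Derivation:
Inversions (pairs i<j in row-major order where tile[i] > tile[j] > 0): 12
12 is even, so the puzzle is solvable.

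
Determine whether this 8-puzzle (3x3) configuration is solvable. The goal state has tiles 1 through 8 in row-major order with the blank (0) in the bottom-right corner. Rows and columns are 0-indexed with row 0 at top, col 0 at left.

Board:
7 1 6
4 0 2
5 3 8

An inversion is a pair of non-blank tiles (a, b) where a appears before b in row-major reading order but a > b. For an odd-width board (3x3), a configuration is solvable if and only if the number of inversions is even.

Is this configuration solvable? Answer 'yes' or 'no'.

Answer: no

Derivation:
Inversions (pairs i<j in row-major order where tile[i] > tile[j] > 0): 13
13 is odd, so the puzzle is not solvable.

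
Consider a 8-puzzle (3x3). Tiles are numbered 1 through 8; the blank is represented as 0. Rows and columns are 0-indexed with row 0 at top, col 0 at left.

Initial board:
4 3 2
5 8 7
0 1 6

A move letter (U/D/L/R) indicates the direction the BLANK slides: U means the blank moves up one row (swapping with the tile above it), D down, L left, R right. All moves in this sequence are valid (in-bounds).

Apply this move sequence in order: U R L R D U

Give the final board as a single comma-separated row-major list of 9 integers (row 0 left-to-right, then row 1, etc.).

Answer: 4, 3, 2, 8, 0, 7, 5, 1, 6

Derivation:
After move 1 (U):
4 3 2
0 8 7
5 1 6

After move 2 (R):
4 3 2
8 0 7
5 1 6

After move 3 (L):
4 3 2
0 8 7
5 1 6

After move 4 (R):
4 3 2
8 0 7
5 1 6

After move 5 (D):
4 3 2
8 1 7
5 0 6

After move 6 (U):
4 3 2
8 0 7
5 1 6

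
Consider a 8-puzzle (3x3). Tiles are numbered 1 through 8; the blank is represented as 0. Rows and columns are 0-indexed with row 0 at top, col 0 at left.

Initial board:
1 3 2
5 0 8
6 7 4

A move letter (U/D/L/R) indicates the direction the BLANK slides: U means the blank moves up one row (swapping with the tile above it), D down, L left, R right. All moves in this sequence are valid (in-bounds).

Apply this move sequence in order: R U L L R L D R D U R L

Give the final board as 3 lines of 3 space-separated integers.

After move 1 (R):
1 3 2
5 8 0
6 7 4

After move 2 (U):
1 3 0
5 8 2
6 7 4

After move 3 (L):
1 0 3
5 8 2
6 7 4

After move 4 (L):
0 1 3
5 8 2
6 7 4

After move 5 (R):
1 0 3
5 8 2
6 7 4

After move 6 (L):
0 1 3
5 8 2
6 7 4

After move 7 (D):
5 1 3
0 8 2
6 7 4

After move 8 (R):
5 1 3
8 0 2
6 7 4

After move 9 (D):
5 1 3
8 7 2
6 0 4

After move 10 (U):
5 1 3
8 0 2
6 7 4

After move 11 (R):
5 1 3
8 2 0
6 7 4

After move 12 (L):
5 1 3
8 0 2
6 7 4

Answer: 5 1 3
8 0 2
6 7 4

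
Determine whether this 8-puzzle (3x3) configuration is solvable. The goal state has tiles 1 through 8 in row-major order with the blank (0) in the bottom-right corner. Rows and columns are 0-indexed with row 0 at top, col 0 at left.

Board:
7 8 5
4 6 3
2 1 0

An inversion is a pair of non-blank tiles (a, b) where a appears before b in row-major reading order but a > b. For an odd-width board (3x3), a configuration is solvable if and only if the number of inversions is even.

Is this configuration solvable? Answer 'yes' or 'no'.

Answer: no

Derivation:
Inversions (pairs i<j in row-major order where tile[i] > tile[j] > 0): 25
25 is odd, so the puzzle is not solvable.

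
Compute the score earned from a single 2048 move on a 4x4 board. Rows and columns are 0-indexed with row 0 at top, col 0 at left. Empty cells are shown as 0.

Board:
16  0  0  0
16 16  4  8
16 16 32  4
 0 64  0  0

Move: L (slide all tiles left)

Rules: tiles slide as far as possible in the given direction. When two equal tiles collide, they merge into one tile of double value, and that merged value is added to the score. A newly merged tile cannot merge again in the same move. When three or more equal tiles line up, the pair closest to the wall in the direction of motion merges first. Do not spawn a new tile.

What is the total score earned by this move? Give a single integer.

Answer: 64

Derivation:
Slide left:
row 0: [16, 0, 0, 0] -> [16, 0, 0, 0]  score +0 (running 0)
row 1: [16, 16, 4, 8] -> [32, 4, 8, 0]  score +32 (running 32)
row 2: [16, 16, 32, 4] -> [32, 32, 4, 0]  score +32 (running 64)
row 3: [0, 64, 0, 0] -> [64, 0, 0, 0]  score +0 (running 64)
Board after move:
16  0  0  0
32  4  8  0
32 32  4  0
64  0  0  0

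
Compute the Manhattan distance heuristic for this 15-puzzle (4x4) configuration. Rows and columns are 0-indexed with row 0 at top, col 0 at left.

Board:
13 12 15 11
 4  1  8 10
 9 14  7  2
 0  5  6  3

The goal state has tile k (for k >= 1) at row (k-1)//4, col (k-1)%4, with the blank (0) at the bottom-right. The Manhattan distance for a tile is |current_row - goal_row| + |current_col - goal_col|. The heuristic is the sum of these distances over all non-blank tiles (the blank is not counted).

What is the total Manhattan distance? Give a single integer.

Tile 13: at (0,0), goal (3,0), distance |0-3|+|0-0| = 3
Tile 12: at (0,1), goal (2,3), distance |0-2|+|1-3| = 4
Tile 15: at (0,2), goal (3,2), distance |0-3|+|2-2| = 3
Tile 11: at (0,3), goal (2,2), distance |0-2|+|3-2| = 3
Tile 4: at (1,0), goal (0,3), distance |1-0|+|0-3| = 4
Tile 1: at (1,1), goal (0,0), distance |1-0|+|1-0| = 2
Tile 8: at (1,2), goal (1,3), distance |1-1|+|2-3| = 1
Tile 10: at (1,3), goal (2,1), distance |1-2|+|3-1| = 3
Tile 9: at (2,0), goal (2,0), distance |2-2|+|0-0| = 0
Tile 14: at (2,1), goal (3,1), distance |2-3|+|1-1| = 1
Tile 7: at (2,2), goal (1,2), distance |2-1|+|2-2| = 1
Tile 2: at (2,3), goal (0,1), distance |2-0|+|3-1| = 4
Tile 5: at (3,1), goal (1,0), distance |3-1|+|1-0| = 3
Tile 6: at (3,2), goal (1,1), distance |3-1|+|2-1| = 3
Tile 3: at (3,3), goal (0,2), distance |3-0|+|3-2| = 4
Sum: 3 + 4 + 3 + 3 + 4 + 2 + 1 + 3 + 0 + 1 + 1 + 4 + 3 + 3 + 4 = 39

Answer: 39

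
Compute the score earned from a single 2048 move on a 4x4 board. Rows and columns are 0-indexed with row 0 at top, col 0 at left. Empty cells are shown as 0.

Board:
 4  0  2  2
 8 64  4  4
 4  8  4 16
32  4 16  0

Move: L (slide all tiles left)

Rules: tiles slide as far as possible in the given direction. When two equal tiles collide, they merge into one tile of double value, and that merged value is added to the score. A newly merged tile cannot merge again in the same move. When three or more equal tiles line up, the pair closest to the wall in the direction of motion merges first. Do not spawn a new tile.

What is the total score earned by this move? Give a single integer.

Slide left:
row 0: [4, 0, 2, 2] -> [4, 4, 0, 0]  score +4 (running 4)
row 1: [8, 64, 4, 4] -> [8, 64, 8, 0]  score +8 (running 12)
row 2: [4, 8, 4, 16] -> [4, 8, 4, 16]  score +0 (running 12)
row 3: [32, 4, 16, 0] -> [32, 4, 16, 0]  score +0 (running 12)
Board after move:
 4  4  0  0
 8 64  8  0
 4  8  4 16
32  4 16  0

Answer: 12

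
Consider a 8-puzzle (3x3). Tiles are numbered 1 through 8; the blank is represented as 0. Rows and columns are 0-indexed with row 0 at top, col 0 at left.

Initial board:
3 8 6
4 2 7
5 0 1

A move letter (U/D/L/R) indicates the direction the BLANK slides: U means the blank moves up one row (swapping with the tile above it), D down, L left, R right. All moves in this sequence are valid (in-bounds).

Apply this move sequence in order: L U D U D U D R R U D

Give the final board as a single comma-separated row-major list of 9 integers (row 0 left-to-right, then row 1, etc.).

After move 1 (L):
3 8 6
4 2 7
0 5 1

After move 2 (U):
3 8 6
0 2 7
4 5 1

After move 3 (D):
3 8 6
4 2 7
0 5 1

After move 4 (U):
3 8 6
0 2 7
4 5 1

After move 5 (D):
3 8 6
4 2 7
0 5 1

After move 6 (U):
3 8 6
0 2 7
4 5 1

After move 7 (D):
3 8 6
4 2 7
0 5 1

After move 8 (R):
3 8 6
4 2 7
5 0 1

After move 9 (R):
3 8 6
4 2 7
5 1 0

After move 10 (U):
3 8 6
4 2 0
5 1 7

After move 11 (D):
3 8 6
4 2 7
5 1 0

Answer: 3, 8, 6, 4, 2, 7, 5, 1, 0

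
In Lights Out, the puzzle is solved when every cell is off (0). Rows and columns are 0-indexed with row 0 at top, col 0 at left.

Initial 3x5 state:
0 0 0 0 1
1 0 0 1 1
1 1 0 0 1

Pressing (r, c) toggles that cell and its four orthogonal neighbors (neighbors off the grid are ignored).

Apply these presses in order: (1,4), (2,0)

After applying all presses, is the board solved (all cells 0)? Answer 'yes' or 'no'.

After press 1 at (1,4):
0 0 0 0 0
1 0 0 0 0
1 1 0 0 0

After press 2 at (2,0):
0 0 0 0 0
0 0 0 0 0
0 0 0 0 0

Lights still on: 0

Answer: yes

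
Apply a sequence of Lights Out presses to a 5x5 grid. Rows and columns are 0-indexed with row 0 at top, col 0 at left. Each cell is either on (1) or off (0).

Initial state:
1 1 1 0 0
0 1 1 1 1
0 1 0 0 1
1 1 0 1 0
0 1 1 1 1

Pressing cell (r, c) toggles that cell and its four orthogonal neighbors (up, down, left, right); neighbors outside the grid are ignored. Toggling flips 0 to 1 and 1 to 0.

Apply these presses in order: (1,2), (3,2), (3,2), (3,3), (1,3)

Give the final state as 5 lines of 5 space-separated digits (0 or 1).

Answer: 1 1 0 1 0
0 0 1 1 0
0 1 1 0 1
1 1 1 0 1
0 1 1 0 1

Derivation:
After press 1 at (1,2):
1 1 0 0 0
0 0 0 0 1
0 1 1 0 1
1 1 0 1 0
0 1 1 1 1

After press 2 at (3,2):
1 1 0 0 0
0 0 0 0 1
0 1 0 0 1
1 0 1 0 0
0 1 0 1 1

After press 3 at (3,2):
1 1 0 0 0
0 0 0 0 1
0 1 1 0 1
1 1 0 1 0
0 1 1 1 1

After press 4 at (3,3):
1 1 0 0 0
0 0 0 0 1
0 1 1 1 1
1 1 1 0 1
0 1 1 0 1

After press 5 at (1,3):
1 1 0 1 0
0 0 1 1 0
0 1 1 0 1
1 1 1 0 1
0 1 1 0 1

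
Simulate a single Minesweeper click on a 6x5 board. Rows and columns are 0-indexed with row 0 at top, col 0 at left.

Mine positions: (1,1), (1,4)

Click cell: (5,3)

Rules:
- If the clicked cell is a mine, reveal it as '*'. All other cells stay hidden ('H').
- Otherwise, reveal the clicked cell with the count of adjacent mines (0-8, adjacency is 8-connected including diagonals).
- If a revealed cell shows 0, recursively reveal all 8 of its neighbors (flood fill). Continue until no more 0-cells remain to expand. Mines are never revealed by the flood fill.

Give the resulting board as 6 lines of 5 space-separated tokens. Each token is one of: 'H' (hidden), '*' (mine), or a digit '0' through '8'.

H H H H H
H H H H H
1 1 1 1 1
0 0 0 0 0
0 0 0 0 0
0 0 0 0 0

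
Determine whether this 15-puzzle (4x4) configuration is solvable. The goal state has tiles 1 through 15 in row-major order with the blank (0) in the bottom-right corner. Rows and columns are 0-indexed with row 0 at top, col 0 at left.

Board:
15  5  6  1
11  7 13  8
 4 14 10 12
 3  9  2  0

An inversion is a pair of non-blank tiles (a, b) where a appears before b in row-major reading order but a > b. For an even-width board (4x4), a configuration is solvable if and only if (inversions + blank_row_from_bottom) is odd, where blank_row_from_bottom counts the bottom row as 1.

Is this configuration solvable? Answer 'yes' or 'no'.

Inversions: 57
Blank is in row 3 (0-indexed from top), which is row 1 counting from the bottom (bottom = 1).
57 + 1 = 58, which is even, so the puzzle is not solvable.

Answer: no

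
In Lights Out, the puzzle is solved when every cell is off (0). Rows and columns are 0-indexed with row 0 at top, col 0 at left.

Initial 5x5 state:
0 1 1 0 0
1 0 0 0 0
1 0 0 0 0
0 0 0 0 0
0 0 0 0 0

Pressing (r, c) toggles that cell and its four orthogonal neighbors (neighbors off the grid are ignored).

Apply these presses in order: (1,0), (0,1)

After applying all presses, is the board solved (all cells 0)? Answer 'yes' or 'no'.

After press 1 at (1,0):
1 1 1 0 0
0 1 0 0 0
0 0 0 0 0
0 0 0 0 0
0 0 0 0 0

After press 2 at (0,1):
0 0 0 0 0
0 0 0 0 0
0 0 0 0 0
0 0 0 0 0
0 0 0 0 0

Lights still on: 0

Answer: yes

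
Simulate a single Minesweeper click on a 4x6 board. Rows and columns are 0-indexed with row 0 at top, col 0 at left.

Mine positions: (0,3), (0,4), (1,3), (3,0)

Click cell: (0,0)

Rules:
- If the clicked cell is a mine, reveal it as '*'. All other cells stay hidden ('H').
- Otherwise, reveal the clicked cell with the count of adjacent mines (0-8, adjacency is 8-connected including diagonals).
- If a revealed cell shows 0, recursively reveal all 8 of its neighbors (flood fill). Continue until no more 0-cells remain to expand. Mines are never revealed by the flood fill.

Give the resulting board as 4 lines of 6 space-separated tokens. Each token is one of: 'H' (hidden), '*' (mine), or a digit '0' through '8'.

0 0 2 H H H
0 0 2 H H H
1 1 1 H H H
H H H H H H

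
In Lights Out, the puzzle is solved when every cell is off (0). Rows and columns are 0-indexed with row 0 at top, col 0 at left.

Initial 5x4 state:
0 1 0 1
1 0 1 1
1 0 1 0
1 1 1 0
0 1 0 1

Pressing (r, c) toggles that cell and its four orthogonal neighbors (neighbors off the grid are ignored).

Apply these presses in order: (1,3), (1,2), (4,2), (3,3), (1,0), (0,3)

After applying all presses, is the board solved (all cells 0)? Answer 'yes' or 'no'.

After press 1 at (1,3):
0 1 0 0
1 0 0 0
1 0 1 1
1 1 1 0
0 1 0 1

After press 2 at (1,2):
0 1 1 0
1 1 1 1
1 0 0 1
1 1 1 0
0 1 0 1

After press 3 at (4,2):
0 1 1 0
1 1 1 1
1 0 0 1
1 1 0 0
0 0 1 0

After press 4 at (3,3):
0 1 1 0
1 1 1 1
1 0 0 0
1 1 1 1
0 0 1 1

After press 5 at (1,0):
1 1 1 0
0 0 1 1
0 0 0 0
1 1 1 1
0 0 1 1

After press 6 at (0,3):
1 1 0 1
0 0 1 0
0 0 0 0
1 1 1 1
0 0 1 1

Lights still on: 10

Answer: no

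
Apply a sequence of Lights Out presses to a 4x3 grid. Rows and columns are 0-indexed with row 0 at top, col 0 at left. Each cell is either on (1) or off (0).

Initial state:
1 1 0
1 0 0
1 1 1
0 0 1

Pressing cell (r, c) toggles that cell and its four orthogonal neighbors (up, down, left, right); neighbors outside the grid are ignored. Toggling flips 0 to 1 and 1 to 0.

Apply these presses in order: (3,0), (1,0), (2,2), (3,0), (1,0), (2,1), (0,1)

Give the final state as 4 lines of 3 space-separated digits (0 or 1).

After press 1 at (3,0):
1 1 0
1 0 0
0 1 1
1 1 1

After press 2 at (1,0):
0 1 0
0 1 0
1 1 1
1 1 1

After press 3 at (2,2):
0 1 0
0 1 1
1 0 0
1 1 0

After press 4 at (3,0):
0 1 0
0 1 1
0 0 0
0 0 0

After press 5 at (1,0):
1 1 0
1 0 1
1 0 0
0 0 0

After press 6 at (2,1):
1 1 0
1 1 1
0 1 1
0 1 0

After press 7 at (0,1):
0 0 1
1 0 1
0 1 1
0 1 0

Answer: 0 0 1
1 0 1
0 1 1
0 1 0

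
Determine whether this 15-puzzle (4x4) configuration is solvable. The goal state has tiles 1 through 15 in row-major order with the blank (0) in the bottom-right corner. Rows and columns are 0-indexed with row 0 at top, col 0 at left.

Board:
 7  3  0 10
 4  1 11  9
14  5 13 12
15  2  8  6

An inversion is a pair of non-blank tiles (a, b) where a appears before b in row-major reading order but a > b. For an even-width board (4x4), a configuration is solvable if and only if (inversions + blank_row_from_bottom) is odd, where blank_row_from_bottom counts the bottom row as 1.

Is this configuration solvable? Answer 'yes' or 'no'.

Inversions: 44
Blank is in row 0 (0-indexed from top), which is row 4 counting from the bottom (bottom = 1).
44 + 4 = 48, which is even, so the puzzle is not solvable.

Answer: no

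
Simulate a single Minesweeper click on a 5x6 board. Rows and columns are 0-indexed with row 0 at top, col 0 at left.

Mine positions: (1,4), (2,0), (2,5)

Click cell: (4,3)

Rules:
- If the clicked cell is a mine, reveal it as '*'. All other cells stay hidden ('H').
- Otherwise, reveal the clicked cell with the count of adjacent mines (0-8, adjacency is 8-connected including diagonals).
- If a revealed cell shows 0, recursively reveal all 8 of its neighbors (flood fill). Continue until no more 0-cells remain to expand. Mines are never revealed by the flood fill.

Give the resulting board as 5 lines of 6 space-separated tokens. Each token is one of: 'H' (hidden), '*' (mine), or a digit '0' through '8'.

0 0 0 1 H H
1 1 0 1 H H
H 1 0 1 2 H
1 1 0 0 1 1
0 0 0 0 0 0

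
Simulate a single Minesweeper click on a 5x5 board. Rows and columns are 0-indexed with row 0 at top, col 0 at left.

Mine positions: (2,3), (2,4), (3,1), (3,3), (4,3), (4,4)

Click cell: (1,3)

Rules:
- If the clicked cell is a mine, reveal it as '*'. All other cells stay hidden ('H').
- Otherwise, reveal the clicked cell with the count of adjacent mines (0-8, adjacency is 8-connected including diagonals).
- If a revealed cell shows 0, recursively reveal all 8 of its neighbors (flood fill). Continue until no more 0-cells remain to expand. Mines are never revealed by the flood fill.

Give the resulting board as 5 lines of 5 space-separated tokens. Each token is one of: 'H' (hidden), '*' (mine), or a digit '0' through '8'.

H H H H H
H H H 2 H
H H H H H
H H H H H
H H H H H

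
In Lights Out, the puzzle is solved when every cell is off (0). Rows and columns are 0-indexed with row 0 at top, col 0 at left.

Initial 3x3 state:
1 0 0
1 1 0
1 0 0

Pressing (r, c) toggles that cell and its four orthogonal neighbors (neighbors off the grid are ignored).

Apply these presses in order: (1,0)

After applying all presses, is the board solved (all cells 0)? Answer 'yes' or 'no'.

After press 1 at (1,0):
0 0 0
0 0 0
0 0 0

Lights still on: 0

Answer: yes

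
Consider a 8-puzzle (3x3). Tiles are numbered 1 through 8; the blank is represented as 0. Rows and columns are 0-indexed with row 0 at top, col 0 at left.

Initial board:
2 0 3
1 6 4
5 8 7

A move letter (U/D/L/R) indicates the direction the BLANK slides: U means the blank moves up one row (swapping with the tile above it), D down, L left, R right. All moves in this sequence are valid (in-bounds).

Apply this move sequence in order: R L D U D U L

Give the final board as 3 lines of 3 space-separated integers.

Answer: 0 2 3
1 6 4
5 8 7

Derivation:
After move 1 (R):
2 3 0
1 6 4
5 8 7

After move 2 (L):
2 0 3
1 6 4
5 8 7

After move 3 (D):
2 6 3
1 0 4
5 8 7

After move 4 (U):
2 0 3
1 6 4
5 8 7

After move 5 (D):
2 6 3
1 0 4
5 8 7

After move 6 (U):
2 0 3
1 6 4
5 8 7

After move 7 (L):
0 2 3
1 6 4
5 8 7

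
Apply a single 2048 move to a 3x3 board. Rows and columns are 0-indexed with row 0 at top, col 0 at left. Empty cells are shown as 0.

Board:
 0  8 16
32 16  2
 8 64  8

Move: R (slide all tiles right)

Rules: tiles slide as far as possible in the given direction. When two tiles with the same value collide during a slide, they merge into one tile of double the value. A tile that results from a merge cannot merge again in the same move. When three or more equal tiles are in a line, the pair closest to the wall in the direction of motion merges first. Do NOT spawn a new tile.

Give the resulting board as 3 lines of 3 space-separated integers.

Answer:  0  8 16
32 16  2
 8 64  8

Derivation:
Slide right:
row 0: [0, 8, 16] -> [0, 8, 16]
row 1: [32, 16, 2] -> [32, 16, 2]
row 2: [8, 64, 8] -> [8, 64, 8]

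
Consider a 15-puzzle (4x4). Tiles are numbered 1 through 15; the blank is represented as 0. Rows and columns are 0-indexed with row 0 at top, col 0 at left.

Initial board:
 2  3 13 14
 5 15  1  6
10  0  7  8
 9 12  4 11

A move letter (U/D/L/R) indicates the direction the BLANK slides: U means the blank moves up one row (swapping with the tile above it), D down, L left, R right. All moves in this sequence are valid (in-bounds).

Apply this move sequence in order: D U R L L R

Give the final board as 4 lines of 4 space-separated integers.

Answer:  2  3 13 14
 5 15  1  6
10  0  7  8
 9 12  4 11

Derivation:
After move 1 (D):
 2  3 13 14
 5 15  1  6
10 12  7  8
 9  0  4 11

After move 2 (U):
 2  3 13 14
 5 15  1  6
10  0  7  8
 9 12  4 11

After move 3 (R):
 2  3 13 14
 5 15  1  6
10  7  0  8
 9 12  4 11

After move 4 (L):
 2  3 13 14
 5 15  1  6
10  0  7  8
 9 12  4 11

After move 5 (L):
 2  3 13 14
 5 15  1  6
 0 10  7  8
 9 12  4 11

After move 6 (R):
 2  3 13 14
 5 15  1  6
10  0  7  8
 9 12  4 11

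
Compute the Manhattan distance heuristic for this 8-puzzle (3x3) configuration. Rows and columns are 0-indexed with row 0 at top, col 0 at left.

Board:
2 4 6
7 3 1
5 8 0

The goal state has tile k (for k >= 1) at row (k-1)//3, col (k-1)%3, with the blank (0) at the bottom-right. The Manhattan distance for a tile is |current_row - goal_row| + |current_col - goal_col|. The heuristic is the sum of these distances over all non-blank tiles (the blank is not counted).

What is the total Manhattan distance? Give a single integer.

Tile 2: at (0,0), goal (0,1), distance |0-0|+|0-1| = 1
Tile 4: at (0,1), goal (1,0), distance |0-1|+|1-0| = 2
Tile 6: at (0,2), goal (1,2), distance |0-1|+|2-2| = 1
Tile 7: at (1,0), goal (2,0), distance |1-2|+|0-0| = 1
Tile 3: at (1,1), goal (0,2), distance |1-0|+|1-2| = 2
Tile 1: at (1,2), goal (0,0), distance |1-0|+|2-0| = 3
Tile 5: at (2,0), goal (1,1), distance |2-1|+|0-1| = 2
Tile 8: at (2,1), goal (2,1), distance |2-2|+|1-1| = 0
Sum: 1 + 2 + 1 + 1 + 2 + 3 + 2 + 0 = 12

Answer: 12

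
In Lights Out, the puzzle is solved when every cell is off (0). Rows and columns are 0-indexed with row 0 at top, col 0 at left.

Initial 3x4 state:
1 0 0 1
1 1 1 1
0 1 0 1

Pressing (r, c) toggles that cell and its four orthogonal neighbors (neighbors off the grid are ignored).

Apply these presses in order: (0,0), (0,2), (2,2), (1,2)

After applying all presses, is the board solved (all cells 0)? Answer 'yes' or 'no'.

After press 1 at (0,0):
0 1 0 1
0 1 1 1
0 1 0 1

After press 2 at (0,2):
0 0 1 0
0 1 0 1
0 1 0 1

After press 3 at (2,2):
0 0 1 0
0 1 1 1
0 0 1 0

After press 4 at (1,2):
0 0 0 0
0 0 0 0
0 0 0 0

Lights still on: 0

Answer: yes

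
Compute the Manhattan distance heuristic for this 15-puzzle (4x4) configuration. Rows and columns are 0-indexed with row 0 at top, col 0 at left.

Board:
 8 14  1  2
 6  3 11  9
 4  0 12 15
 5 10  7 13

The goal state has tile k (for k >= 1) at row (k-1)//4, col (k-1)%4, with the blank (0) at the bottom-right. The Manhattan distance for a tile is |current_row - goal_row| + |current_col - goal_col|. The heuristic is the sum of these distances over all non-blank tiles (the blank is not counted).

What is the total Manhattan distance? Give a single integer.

Tile 8: (0,0)->(1,3) = 4
Tile 14: (0,1)->(3,1) = 3
Tile 1: (0,2)->(0,0) = 2
Tile 2: (0,3)->(0,1) = 2
Tile 6: (1,0)->(1,1) = 1
Tile 3: (1,1)->(0,2) = 2
Tile 11: (1,2)->(2,2) = 1
Tile 9: (1,3)->(2,0) = 4
Tile 4: (2,0)->(0,3) = 5
Tile 12: (2,2)->(2,3) = 1
Tile 15: (2,3)->(3,2) = 2
Tile 5: (3,0)->(1,0) = 2
Tile 10: (3,1)->(2,1) = 1
Tile 7: (3,2)->(1,2) = 2
Tile 13: (3,3)->(3,0) = 3
Sum: 4 + 3 + 2 + 2 + 1 + 2 + 1 + 4 + 5 + 1 + 2 + 2 + 1 + 2 + 3 = 35

Answer: 35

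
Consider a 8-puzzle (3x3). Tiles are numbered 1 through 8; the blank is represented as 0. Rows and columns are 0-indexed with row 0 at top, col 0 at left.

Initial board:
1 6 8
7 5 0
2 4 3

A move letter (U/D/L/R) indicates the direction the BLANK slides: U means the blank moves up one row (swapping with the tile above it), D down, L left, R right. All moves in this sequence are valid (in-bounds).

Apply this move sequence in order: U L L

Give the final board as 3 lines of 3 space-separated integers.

Answer: 0 1 6
7 5 8
2 4 3

Derivation:
After move 1 (U):
1 6 0
7 5 8
2 4 3

After move 2 (L):
1 0 6
7 5 8
2 4 3

After move 3 (L):
0 1 6
7 5 8
2 4 3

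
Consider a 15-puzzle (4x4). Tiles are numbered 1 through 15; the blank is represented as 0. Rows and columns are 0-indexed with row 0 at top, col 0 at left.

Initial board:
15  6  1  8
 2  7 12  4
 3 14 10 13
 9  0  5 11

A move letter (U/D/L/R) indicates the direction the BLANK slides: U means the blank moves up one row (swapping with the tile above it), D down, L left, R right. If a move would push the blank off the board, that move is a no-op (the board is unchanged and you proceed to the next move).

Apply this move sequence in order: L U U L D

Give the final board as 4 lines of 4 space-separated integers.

Answer: 15  6  1  8
 2  7 12  4
 0 14 10 13
 3  9  5 11

Derivation:
After move 1 (L):
15  6  1  8
 2  7 12  4
 3 14 10 13
 0  9  5 11

After move 2 (U):
15  6  1  8
 2  7 12  4
 0 14 10 13
 3  9  5 11

After move 3 (U):
15  6  1  8
 0  7 12  4
 2 14 10 13
 3  9  5 11

After move 4 (L):
15  6  1  8
 0  7 12  4
 2 14 10 13
 3  9  5 11

After move 5 (D):
15  6  1  8
 2  7 12  4
 0 14 10 13
 3  9  5 11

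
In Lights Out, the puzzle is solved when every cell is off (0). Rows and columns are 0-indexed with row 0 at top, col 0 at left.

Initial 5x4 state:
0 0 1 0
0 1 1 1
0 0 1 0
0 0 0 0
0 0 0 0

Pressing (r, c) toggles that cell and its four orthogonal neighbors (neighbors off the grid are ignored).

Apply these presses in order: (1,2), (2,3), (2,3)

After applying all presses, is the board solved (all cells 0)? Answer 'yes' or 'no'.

Answer: yes

Derivation:
After press 1 at (1,2):
0 0 0 0
0 0 0 0
0 0 0 0
0 0 0 0
0 0 0 0

After press 2 at (2,3):
0 0 0 0
0 0 0 1
0 0 1 1
0 0 0 1
0 0 0 0

After press 3 at (2,3):
0 0 0 0
0 0 0 0
0 0 0 0
0 0 0 0
0 0 0 0

Lights still on: 0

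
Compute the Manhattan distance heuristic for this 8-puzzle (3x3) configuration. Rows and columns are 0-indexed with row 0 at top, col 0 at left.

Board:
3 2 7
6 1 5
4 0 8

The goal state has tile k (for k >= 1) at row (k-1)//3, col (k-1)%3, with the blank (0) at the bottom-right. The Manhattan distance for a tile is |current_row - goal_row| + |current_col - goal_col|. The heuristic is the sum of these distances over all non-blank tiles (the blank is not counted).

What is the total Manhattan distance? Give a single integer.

Answer: 13

Derivation:
Tile 3: at (0,0), goal (0,2), distance |0-0|+|0-2| = 2
Tile 2: at (0,1), goal (0,1), distance |0-0|+|1-1| = 0
Tile 7: at (0,2), goal (2,0), distance |0-2|+|2-0| = 4
Tile 6: at (1,0), goal (1,2), distance |1-1|+|0-2| = 2
Tile 1: at (1,1), goal (0,0), distance |1-0|+|1-0| = 2
Tile 5: at (1,2), goal (1,1), distance |1-1|+|2-1| = 1
Tile 4: at (2,0), goal (1,0), distance |2-1|+|0-0| = 1
Tile 8: at (2,2), goal (2,1), distance |2-2|+|2-1| = 1
Sum: 2 + 0 + 4 + 2 + 2 + 1 + 1 + 1 = 13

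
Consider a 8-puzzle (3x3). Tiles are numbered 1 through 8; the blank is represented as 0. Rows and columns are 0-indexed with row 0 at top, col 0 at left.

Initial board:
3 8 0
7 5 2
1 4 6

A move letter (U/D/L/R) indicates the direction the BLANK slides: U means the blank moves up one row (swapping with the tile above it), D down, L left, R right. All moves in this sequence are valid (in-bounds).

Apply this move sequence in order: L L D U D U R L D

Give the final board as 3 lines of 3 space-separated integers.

Answer: 7 3 8
0 5 2
1 4 6

Derivation:
After move 1 (L):
3 0 8
7 5 2
1 4 6

After move 2 (L):
0 3 8
7 5 2
1 4 6

After move 3 (D):
7 3 8
0 5 2
1 4 6

After move 4 (U):
0 3 8
7 5 2
1 4 6

After move 5 (D):
7 3 8
0 5 2
1 4 6

After move 6 (U):
0 3 8
7 5 2
1 4 6

After move 7 (R):
3 0 8
7 5 2
1 4 6

After move 8 (L):
0 3 8
7 5 2
1 4 6

After move 9 (D):
7 3 8
0 5 2
1 4 6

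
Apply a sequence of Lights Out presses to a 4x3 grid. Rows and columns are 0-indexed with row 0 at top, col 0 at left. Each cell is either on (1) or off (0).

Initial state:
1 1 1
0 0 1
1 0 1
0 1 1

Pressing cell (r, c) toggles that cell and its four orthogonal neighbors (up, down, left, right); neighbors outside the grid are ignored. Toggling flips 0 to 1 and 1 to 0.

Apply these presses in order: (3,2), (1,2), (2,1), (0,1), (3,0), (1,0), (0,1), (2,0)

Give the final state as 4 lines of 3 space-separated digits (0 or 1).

After press 1 at (3,2):
1 1 1
0 0 1
1 0 0
0 0 0

After press 2 at (1,2):
1 1 0
0 1 0
1 0 1
0 0 0

After press 3 at (2,1):
1 1 0
0 0 0
0 1 0
0 1 0

After press 4 at (0,1):
0 0 1
0 1 0
0 1 0
0 1 0

After press 5 at (3,0):
0 0 1
0 1 0
1 1 0
1 0 0

After press 6 at (1,0):
1 0 1
1 0 0
0 1 0
1 0 0

After press 7 at (0,1):
0 1 0
1 1 0
0 1 0
1 0 0

After press 8 at (2,0):
0 1 0
0 1 0
1 0 0
0 0 0

Answer: 0 1 0
0 1 0
1 0 0
0 0 0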